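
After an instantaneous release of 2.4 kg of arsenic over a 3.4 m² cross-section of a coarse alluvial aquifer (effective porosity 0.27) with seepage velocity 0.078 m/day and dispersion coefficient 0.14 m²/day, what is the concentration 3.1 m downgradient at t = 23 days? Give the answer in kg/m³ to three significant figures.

For an instantaneous plane source, C(x,t) = M/(n_e·A·√(4πDt)) · exp(−(x−vt)²/(4Dt)), with n_e·A the pore (flow) area.
Plume center vt = 0.078 × 23 = 1.794 m, so the well at 3.1 m is 1.306 m downgradient of the peak.
√(4πDt) = 6.361 m, giving peak height M/(n_e·A·√(4πDt)) = 2.4/(0.27 × 3.4 × 6.361) = 0.4110 kg/m³.
(x−vt)²/(4Dt) = (1.306)²/(4 × 0.14 × 23) = 0.1324; exp(−0.1324) = 0.8760.
C = 0.4110 × 0.8760 = 0.360 kg/m³.

0.360 kg/m³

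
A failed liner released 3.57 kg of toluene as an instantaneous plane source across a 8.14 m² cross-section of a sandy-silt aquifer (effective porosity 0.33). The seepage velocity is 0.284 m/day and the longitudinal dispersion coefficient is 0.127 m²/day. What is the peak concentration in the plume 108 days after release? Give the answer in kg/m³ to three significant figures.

0.101 kg/m³

The peak of an instantaneous 1D plume sits at x = vt; there the Gaussian factor is 1 and C_max = M/(n_e·A·√(4πDt)), where n_e·A is the pore area the mass is dissolved in.
√(4πDt) = √(4π × 0.127 × 108) = 13.13 m, so C_max = 3.57/(0.33 × 8.14 × 13.13) = 0.101 kg/m³.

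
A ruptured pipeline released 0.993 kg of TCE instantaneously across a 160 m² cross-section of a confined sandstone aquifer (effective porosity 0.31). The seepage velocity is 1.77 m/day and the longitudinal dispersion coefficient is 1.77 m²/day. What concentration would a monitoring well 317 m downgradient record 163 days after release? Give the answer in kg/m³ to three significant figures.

0.000165 kg/m³

For an instantaneous plane source, C(x,t) = M/(n_e·A·√(4πDt)) · exp(−(x−vt)²/(4Dt)), with n_e·A the pore (flow) area.
Plume center vt = 1.77 × 163 = 288.51 m, so the well at 317 m is 28.49 m downgradient of the peak.
√(4πDt) = 60.21 m, giving peak height M/(n_e·A·√(4πDt)) = 0.993/(0.31 × 160 × 60.21) = 0.0003325 kg/m³.
(x−vt)²/(4Dt) = (28.49)²/(4 × 1.77 × 163) = 0.7033; exp(−0.7033) = 0.4949.
C = 0.0003325 × 0.4949 = 0.000165 kg/m³.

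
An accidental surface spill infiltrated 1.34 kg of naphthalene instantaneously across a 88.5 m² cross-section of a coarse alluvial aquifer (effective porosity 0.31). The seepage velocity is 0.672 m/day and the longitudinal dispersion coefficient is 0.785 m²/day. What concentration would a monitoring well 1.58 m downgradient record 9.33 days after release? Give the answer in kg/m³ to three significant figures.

0.00240 kg/m³

For an instantaneous plane source, C(x,t) = M/(n_e·A·√(4πDt)) · exp(−(x−vt)²/(4Dt)), with n_e·A the pore (flow) area.
Plume center vt = 0.672 × 9.33 = 6.26976 m, so the well at 1.58 m is 4.68976 m upgradient of the peak.
√(4πDt) = 9.594 m, giving peak height M/(n_e·A·√(4πDt)) = 1.34/(0.31 × 88.5 × 9.594) = 0.005091 kg/m³.
(x−vt)²/(4Dt) = (-4.68976)²/(4 × 0.785 × 9.33) = 0.7507; exp(−0.7507) = 0.4720.
C = 0.005091 × 0.4720 = 0.00240 kg/m³.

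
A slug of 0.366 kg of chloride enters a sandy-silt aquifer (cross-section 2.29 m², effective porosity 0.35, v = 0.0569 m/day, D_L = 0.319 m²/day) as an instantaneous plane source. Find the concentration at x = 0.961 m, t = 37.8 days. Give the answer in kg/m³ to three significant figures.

For an instantaneous plane source, C(x,t) = M/(n_e·A·√(4πDt)) · exp(−(x−vt)²/(4Dt)), with n_e·A the pore (flow) area.
Plume center vt = 0.0569 × 37.8 = 2.15082 m, so the well at 0.961 m is 1.18982 m upgradient of the peak.
√(4πDt) = 12.31 m, giving peak height M/(n_e·A·√(4πDt)) = 0.366/(0.35 × 2.29 × 12.31) = 0.03710 kg/m³.
(x−vt)²/(4Dt) = (-1.18982)²/(4 × 0.319 × 37.8) = 0.02935; exp(−0.02935) = 0.9711.
C = 0.03710 × 0.9711 = 0.0360 kg/m³.

0.0360 kg/m³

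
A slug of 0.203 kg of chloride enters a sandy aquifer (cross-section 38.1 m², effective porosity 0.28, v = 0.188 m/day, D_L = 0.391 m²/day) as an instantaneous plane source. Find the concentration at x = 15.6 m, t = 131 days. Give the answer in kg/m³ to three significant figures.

0.000504 kg/m³

For an instantaneous plane source, C(x,t) = M/(n_e·A·√(4πDt)) · exp(−(x−vt)²/(4Dt)), with n_e·A the pore (flow) area.
Plume center vt = 0.188 × 131 = 24.628 m, so the well at 15.6 m is 9.028 m upgradient of the peak.
√(4πDt) = 25.37 m, giving peak height M/(n_e·A·√(4πDt)) = 0.203/(0.28 × 38.1 × 25.37) = 0.0007501 kg/m³.
(x−vt)²/(4Dt) = (-9.028)²/(4 × 0.391 × 131) = 0.3978; exp(−0.3978) = 0.6718.
C = 0.0007501 × 0.6718 = 0.000504 kg/m³.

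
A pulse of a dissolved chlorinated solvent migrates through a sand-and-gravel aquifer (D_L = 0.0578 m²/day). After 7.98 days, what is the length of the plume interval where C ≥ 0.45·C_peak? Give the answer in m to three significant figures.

The plume is Gaussian with σ = √(2Dt) = √(2 × 0.0578 × 7.98) = 0.9605 m.
C/C_peak = exp(−Δx²/(2σ²)) = 0.45 ⇒ Δx = σ·√(−2 ln 0.45) = 0.9605 × 1.264 = 1.214 m.
Width = 2Δx = 2.43 m.

2.43 m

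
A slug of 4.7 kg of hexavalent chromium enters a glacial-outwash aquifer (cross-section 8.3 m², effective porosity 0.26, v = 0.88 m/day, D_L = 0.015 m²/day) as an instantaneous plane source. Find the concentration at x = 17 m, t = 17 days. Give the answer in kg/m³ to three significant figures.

0.0206 kg/m³

For an instantaneous plane source, C(x,t) = M/(n_e·A·√(4πDt)) · exp(−(x−vt)²/(4Dt)), with n_e·A the pore (flow) area.
Plume center vt = 0.88 × 17 = 14.96 m, so the well at 17 m is 2.04 m downgradient of the peak.
√(4πDt) = 1.790 m, giving peak height M/(n_e·A·√(4πDt)) = 4.7/(0.26 × 8.3 × 1.790) = 1.217 kg/m³.
(x−vt)²/(4Dt) = (2.04)²/(4 × 0.015 × 17) = 4.080; exp(−4.080) = 0.01691.
C = 1.217 × 0.01691 = 0.0206 kg/m³.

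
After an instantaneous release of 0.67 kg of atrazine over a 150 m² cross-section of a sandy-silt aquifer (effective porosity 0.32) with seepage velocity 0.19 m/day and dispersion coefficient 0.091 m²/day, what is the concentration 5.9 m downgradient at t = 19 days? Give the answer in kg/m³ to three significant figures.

0.00140 kg/m³

For an instantaneous plane source, C(x,t) = M/(n_e·A·√(4πDt)) · exp(−(x−vt)²/(4Dt)), with n_e·A the pore (flow) area.
Plume center vt = 0.19 × 19 = 3.61 m, so the well at 5.9 m is 2.29 m downgradient of the peak.
√(4πDt) = 4.661 m, giving peak height M/(n_e·A·√(4πDt)) = 0.67/(0.32 × 150 × 4.661) = 0.002995 kg/m³.
(x−vt)²/(4Dt) = (2.29)²/(4 × 0.091 × 19) = 0.7583; exp(−0.7583) = 0.4685.
C = 0.002995 × 0.4685 = 0.00140 kg/m³.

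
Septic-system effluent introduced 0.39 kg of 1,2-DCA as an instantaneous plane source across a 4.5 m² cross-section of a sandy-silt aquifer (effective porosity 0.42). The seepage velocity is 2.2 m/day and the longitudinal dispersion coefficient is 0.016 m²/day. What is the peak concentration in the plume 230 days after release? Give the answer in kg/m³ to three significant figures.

0.0303 kg/m³

The peak of an instantaneous 1D plume sits at x = vt; there the Gaussian factor is 1 and C_max = M/(n_e·A·√(4πDt)), where n_e·A is the pore area the mass is dissolved in.
√(4πDt) = √(4π × 0.016 × 230) = 6.800 m, so C_max = 0.39/(0.42 × 4.5 × 6.800) = 0.0303 kg/m³.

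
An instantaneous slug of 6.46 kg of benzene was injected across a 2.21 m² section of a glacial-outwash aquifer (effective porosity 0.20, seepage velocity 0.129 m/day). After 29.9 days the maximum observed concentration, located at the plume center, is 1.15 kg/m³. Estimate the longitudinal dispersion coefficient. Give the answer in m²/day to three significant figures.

At the plume center C_max = M/(n_e·A·√(4πDt)), so D = M²/(4πt·(n_e·A·C_max)²).
n_e·A·C_max = 0.20 × 2.21 × 1.15 = 0.5083 kg/m.
D = 6.46²/(4π × 29.9 × 0.5083²) = 0.430 m²/day.

0.430 m²/day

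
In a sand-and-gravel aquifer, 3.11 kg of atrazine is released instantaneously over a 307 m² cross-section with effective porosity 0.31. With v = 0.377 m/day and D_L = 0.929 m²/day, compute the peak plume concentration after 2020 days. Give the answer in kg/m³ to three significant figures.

0.000213 kg/m³

The peak of an instantaneous 1D plume sits at x = vt; there the Gaussian factor is 1 and C_max = M/(n_e·A·√(4πDt)), where n_e·A is the pore area the mass is dissolved in.
√(4πDt) = √(4π × 0.929 × 2020) = 153.6 m, so C_max = 3.11/(0.31 × 307 × 153.6) = 0.000213 kg/m³.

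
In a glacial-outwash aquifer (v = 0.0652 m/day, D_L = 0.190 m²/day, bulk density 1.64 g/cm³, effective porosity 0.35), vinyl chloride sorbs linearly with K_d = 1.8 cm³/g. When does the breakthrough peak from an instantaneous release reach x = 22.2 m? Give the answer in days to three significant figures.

Retardation factor R = 1 + ρ_b·K_d/n = 1 + 1.64 × 1.8/0.35 = 9.434.
Sorption retards both mechanisms: v_R = v/R = 0.006911 m/day, D_R = D/R = 0.02014 m²/day.
Peak time from v_R²t² + 2D_R t − x² = 0: t = (√(D_R² + v_R²x²) − D_R)/v_R².
√(D_R² + v_R²x²) = √(0.02014² + 0.006911² × 22.2²) = 0.1547; v_R² = 4.776e-05.
t = (0.1547 − 0.02014)/4.776e-05 = 2820 days.

2820 days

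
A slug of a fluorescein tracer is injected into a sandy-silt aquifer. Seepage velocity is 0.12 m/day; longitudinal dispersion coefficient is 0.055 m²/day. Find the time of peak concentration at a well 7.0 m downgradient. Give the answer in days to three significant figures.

For the 1D instantaneous-source solution, setting ∂C/∂t = 0 at fixed x gives v²t² + 2Dt − x² = 0, so t = (√(D² + v²x²) − D)/v².
√(D² + v²x²) = √(0.055² + 0.12² × 7.0²) = 0.8418; v² = 0.0144.
t = (0.8418 − 0.055)/0.0144 = 54.6 days (vs. the pure-advection estimate x/v = 58.3 d).

54.6 days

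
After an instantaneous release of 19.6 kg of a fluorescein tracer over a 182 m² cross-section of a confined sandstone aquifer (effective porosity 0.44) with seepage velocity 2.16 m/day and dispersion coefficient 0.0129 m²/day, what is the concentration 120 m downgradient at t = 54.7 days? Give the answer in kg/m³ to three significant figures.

0.0245 kg/m³

For an instantaneous plane source, C(x,t) = M/(n_e·A·√(4πDt)) · exp(−(x−vt)²/(4Dt)), with n_e·A the pore (flow) area.
Plume center vt = 2.16 × 54.7 = 118.152 m, so the well at 120 m is 1.848 m downgradient of the peak.
√(4πDt) = 2.978 m, giving peak height M/(n_e·A·√(4πDt)) = 19.6/(0.44 × 182 × 2.978) = 0.08219 kg/m³.
(x−vt)²/(4Dt) = (1.848)²/(4 × 0.0129 × 54.7) = 1.210; exp(−1.210) = 0.2982.
C = 0.08219 × 0.2982 = 0.0245 kg/m³.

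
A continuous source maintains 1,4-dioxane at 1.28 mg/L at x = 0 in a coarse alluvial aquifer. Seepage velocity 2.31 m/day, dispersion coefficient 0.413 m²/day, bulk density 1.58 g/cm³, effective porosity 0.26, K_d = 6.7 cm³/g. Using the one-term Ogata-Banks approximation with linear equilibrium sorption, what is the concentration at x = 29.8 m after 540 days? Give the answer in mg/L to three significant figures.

0.656 mg/L

Retardation factor R = 1 + ρ_b·K_d/n = 1 + 1.58 × 6.7/0.26 = 41.72.
Sorption retards both mechanisms: v_R = v/R = 0.05537 m/day, D_R = D/R = 0.009899 m²/day.
v_R·t = 0.05537 × 540 = 29.8998 m; 2√(D_R t) = 4.624 m; argument = (29.8 − 29.8998)/4.624 = -0.02158.
C = C₀ × ½·erfc(-0.02158) = 1.28 × 0.5122 = 0.656 mg/L.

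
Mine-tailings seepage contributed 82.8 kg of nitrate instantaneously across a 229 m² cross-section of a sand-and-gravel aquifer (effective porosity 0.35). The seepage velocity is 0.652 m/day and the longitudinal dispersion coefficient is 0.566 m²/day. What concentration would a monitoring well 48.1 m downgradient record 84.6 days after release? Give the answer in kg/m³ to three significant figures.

For an instantaneous plane source, C(x,t) = M/(n_e·A·√(4πDt)) · exp(−(x−vt)²/(4Dt)), with n_e·A the pore (flow) area.
Plume center vt = 0.652 × 84.6 = 55.1592 m, so the well at 48.1 m is 7.0592 m upgradient of the peak.
√(4πDt) = 24.53 m, giving peak height M/(n_e·A·√(4πDt)) = 82.8/(0.35 × 229 × 24.53) = 0.04211 kg/m³.
(x−vt)²/(4Dt) = (-7.0592)²/(4 × 0.566 × 84.6) = 0.2602; exp(−0.2602) = 0.7709.
C = 0.04211 × 0.7709 = 0.0325 kg/m³.

0.0325 kg/m³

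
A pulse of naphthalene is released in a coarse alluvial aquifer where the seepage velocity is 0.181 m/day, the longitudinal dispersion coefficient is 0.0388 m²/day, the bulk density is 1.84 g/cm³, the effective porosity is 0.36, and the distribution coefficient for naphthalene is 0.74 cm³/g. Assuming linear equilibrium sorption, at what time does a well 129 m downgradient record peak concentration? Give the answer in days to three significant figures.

Retardation factor R = 1 + ρ_b·K_d/n = 1 + 1.84 × 0.74/0.36 = 4.782.
Sorption retards both mechanisms: v_R = v/R = 0.03785 m/day, D_R = D/R = 0.008114 m²/day.
Peak time from v_R²t² + 2D_R t − x² = 0: t = (√(D_R² + v_R²x²) − D_R)/v_R².
√(D_R² + v_R²x²) = √(0.008114² + 0.03785² × 129²) = 4.883; v_R² = 0.001433.
t = (4.883 − 0.008114)/0.001433 = 3400 days.

3400 days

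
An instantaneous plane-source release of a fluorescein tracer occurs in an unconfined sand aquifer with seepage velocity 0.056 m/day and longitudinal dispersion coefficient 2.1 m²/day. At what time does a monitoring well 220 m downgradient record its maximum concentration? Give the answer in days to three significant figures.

For the 1D instantaneous-source solution, setting ∂C/∂t = 0 at fixed x gives v²t² + 2Dt − x² = 0, so t = (√(D² + v²x²) − D)/v².
√(D² + v²x²) = √(2.1² + 0.056² × 220²) = 12.50; v² = 0.003136.
t = (12.50 − 2.1)/0.003136 = 3320 days (vs. the pure-advection estimate x/v = 3930 d).

3320 days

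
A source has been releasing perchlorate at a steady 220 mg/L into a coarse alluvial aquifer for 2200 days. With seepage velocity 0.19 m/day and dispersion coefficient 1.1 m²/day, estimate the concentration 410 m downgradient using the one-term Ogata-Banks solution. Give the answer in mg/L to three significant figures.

120 mg/L

For a continuous step input, C/C₀ ≈ ½·erfc((x−vt)/(2√(Dt))).
vt = 0.19 × 2200 = 418 m and 2√(Dt) = 2√(1.1 × 2200) = 98.39 m.
Argument (x−vt)/(2√(Dt)) = (410 − 418)/98.39 = -0.08131; ½·erfc(-0.08131) = 0.5458.
C = 220 × 0.5458 = 120 mg/L.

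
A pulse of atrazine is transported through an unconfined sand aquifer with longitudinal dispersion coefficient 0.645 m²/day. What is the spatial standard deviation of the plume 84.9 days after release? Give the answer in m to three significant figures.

10.5 m

Dispersive spreading gives a Gaussian with σ² = 2Dt; advection only shifts the center.
σ = √(2 × 0.645 × 84.9) = 10.5 m.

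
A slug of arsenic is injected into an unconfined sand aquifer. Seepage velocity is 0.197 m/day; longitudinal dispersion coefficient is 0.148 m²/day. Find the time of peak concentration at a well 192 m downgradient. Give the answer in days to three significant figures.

For the 1D instantaneous-source solution, setting ∂C/∂t = 0 at fixed x gives v²t² + 2Dt − x² = 0, so t = (√(D² + v²x²) − D)/v².
√(D² + v²x²) = √(0.148² + 0.197² × 192²) = 37.82; v² = 0.038809.
t = (37.82 − 0.148)/0.038809 = 971 days (vs. the pure-advection estimate x/v = 975 d).

971 days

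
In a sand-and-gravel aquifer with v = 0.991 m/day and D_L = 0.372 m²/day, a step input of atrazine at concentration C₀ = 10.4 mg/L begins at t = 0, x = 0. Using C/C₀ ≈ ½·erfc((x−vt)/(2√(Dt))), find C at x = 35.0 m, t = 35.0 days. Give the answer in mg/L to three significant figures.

4.94 mg/L

For a continuous step input, C/C₀ ≈ ½·erfc((x−vt)/(2√(Dt))).
vt = 0.991 × 35.0 = 34.685 m and 2√(Dt) = 2√(0.372 × 35.0) = 7.217 m.
Argument (x−vt)/(2√(Dt)) = (35.0 − 34.685)/7.217 = 0.04365; ½·erfc(0.04365) = 0.4754.
C = 10.4 × 0.4754 = 4.94 mg/L.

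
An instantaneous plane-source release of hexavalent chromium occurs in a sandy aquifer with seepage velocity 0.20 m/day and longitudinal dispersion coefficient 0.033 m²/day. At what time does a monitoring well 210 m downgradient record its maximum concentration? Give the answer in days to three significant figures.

1050 days

For the 1D instantaneous-source solution, setting ∂C/∂t = 0 at fixed x gives v²t² + 2Dt − x² = 0, so t = (√(D² + v²x²) − D)/v².
√(D² + v²x²) = √(0.033² + 0.20² × 210²) = 42.00; v² = 0.04.
t = (42.00 − 0.033)/0.04 = 1050 days (vs. the pure-advection estimate x/v = 1050 d).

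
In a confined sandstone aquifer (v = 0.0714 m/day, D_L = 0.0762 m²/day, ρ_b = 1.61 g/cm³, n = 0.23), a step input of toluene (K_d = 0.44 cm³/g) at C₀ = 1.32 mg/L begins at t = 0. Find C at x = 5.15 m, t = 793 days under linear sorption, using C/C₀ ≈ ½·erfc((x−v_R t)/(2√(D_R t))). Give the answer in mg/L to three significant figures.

Retardation factor R = 1 + ρ_b·K_d/n = 1 + 1.61 × 0.44/0.23 = 4.080.
Sorption retards both mechanisms: v_R = v/R = 0.01750 m/day, D_R = D/R = 0.01868 m²/day.
v_R·t = 0.01750 × 793 = 13.8775 m; 2√(D_R t) = 7.698 m; argument = (5.15 − 13.8775)/7.698 = -1.134.
C = C₀ × ½·erfc(-1.134) = 1.32 × 0.9456 = 1.25 mg/L.

1.25 mg/L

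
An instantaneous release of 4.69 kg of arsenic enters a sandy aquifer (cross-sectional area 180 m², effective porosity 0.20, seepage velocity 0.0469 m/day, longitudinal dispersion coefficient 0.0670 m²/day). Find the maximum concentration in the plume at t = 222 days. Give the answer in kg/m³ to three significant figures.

The peak of an instantaneous 1D plume sits at x = vt; there the Gaussian factor is 1 and C_max = M/(n_e·A·√(4πDt)), where n_e·A is the pore area the mass is dissolved in.
√(4πDt) = √(4π × 0.0670 × 222) = 13.67 m, so C_max = 4.69/(0.20 × 180 × 13.67) = 0.00953 kg/m³.

0.00953 kg/m³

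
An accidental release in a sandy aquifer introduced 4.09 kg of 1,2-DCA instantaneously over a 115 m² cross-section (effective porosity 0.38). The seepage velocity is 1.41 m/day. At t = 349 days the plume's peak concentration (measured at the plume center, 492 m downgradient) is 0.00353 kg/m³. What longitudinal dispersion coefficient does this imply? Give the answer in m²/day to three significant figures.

0.160 m²/day

At the plume center C_max = M/(n_e·A·√(4πDt)), so D = M²/(4πt·(n_e·A·C_max)²).
n_e·A·C_max = 0.38 × 115 × 0.00353 = 0.1543 kg/m.
D = 4.09²/(4π × 349 × 0.1543²) = 0.160 m²/day.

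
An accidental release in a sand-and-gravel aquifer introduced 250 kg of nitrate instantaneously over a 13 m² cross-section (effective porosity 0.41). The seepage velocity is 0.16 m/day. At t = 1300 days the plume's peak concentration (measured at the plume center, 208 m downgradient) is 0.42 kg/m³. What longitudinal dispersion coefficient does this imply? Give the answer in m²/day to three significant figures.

0.763 m²/day

At the plume center C_max = M/(n_e·A·√(4πDt)), so D = M²/(4πt·(n_e·A·C_max)²).
n_e·A·C_max = 0.41 × 13 × 0.42 = 2.239 kg/m.
D = 250²/(4π × 1300 × 2.239²) = 0.763 m²/day.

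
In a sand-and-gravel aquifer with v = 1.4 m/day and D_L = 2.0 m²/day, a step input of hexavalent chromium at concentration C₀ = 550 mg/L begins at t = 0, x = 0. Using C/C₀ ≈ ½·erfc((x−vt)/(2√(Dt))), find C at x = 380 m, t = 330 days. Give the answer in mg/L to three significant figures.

543 mg/L

For a continuous step input, C/C₀ ≈ ½·erfc((x−vt)/(2√(Dt))).
vt = 1.4 × 330 = 462 m and 2√(Dt) = 2√(2.0 × 330) = 51.38 m.
Argument (x−vt)/(2√(Dt)) = (380 − 462)/51.38 = -1.596; ½·erfc(-1.596) = 0.9880.
C = 550 × 0.9880 = 543 mg/L.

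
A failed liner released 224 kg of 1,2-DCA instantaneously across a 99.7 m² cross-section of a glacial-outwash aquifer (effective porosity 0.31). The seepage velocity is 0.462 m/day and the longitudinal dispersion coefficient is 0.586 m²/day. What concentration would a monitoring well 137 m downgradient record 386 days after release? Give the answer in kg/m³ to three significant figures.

0.0206 kg/m³

For an instantaneous plane source, C(x,t) = M/(n_e·A·√(4πDt)) · exp(−(x−vt)²/(4Dt)), with n_e·A the pore (flow) area.
Plume center vt = 0.462 × 386 = 178.332 m, so the well at 137 m is 41.332 m upgradient of the peak.
√(4πDt) = 53.31 m, giving peak height M/(n_e·A·√(4πDt)) = 224/(0.31 × 99.7 × 53.31) = 0.1360 kg/m³.
(x−vt)²/(4Dt) = (-41.332)²/(4 × 0.586 × 386) = 1.888; exp(−1.888) = 0.1514.
C = 0.1360 × 0.1514 = 0.0206 kg/m³.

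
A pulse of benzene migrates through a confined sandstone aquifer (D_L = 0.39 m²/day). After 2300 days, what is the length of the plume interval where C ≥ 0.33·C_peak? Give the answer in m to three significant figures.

126 m

The plume is Gaussian with σ = √(2Dt) = √(2 × 0.39 × 2300) = 42.36 m.
C/C_peak = exp(−Δx²/(2σ²)) = 0.33 ⇒ Δx = σ·√(−2 ln 0.33) = 42.36 × 1.489 = 63.07 m.
Width = 2Δx = 126 m.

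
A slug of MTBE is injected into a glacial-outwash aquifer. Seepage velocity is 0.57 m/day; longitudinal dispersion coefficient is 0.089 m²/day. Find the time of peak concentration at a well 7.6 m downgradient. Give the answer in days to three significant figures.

13.1 days

For the 1D instantaneous-source solution, setting ∂C/∂t = 0 at fixed x gives v²t² + 2Dt − x² = 0, so t = (√(D² + v²x²) − D)/v².
√(D² + v²x²) = √(0.089² + 0.57² × 7.6²) = 4.333; v² = 0.3249.
t = (4.333 − 0.089)/0.3249 = 13.1 days (vs. the pure-advection estimate x/v = 13.3 d).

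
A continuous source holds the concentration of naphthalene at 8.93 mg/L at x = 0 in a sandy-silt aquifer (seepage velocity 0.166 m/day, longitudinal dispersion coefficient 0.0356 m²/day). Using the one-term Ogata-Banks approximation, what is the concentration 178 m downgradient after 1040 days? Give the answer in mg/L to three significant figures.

For a continuous step input, C/C₀ ≈ ½·erfc((x−vt)/(2√(Dt))).
vt = 0.166 × 1040 = 172.64 m and 2√(Dt) = 2√(0.0356 × 1040) = 12.17 m.
Argument (x−vt)/(2√(Dt)) = (178 − 172.64)/12.17 = 0.4404; ½·erfc(0.4404) = 0.2667.
C = 8.93 × 0.2667 = 2.38 mg/L.

2.38 mg/L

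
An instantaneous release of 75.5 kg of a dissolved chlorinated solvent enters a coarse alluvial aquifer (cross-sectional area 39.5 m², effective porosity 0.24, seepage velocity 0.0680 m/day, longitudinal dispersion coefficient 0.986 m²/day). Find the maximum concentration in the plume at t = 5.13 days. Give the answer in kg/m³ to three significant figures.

The peak of an instantaneous 1D plume sits at x = vt; there the Gaussian factor is 1 and C_max = M/(n_e·A·√(4πDt)), where n_e·A is the pore area the mass is dissolved in.
√(4πDt) = √(4π × 0.986 × 5.13) = 7.973 m, so C_max = 75.5/(0.24 × 39.5 × 7.973) = 0.999 kg/m³.

0.999 kg/m³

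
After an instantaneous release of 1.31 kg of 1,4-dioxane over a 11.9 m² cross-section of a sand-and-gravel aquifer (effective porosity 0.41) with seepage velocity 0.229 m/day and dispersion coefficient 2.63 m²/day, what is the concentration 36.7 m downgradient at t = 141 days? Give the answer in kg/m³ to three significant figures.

0.00388 kg/m³

For an instantaneous plane source, C(x,t) = M/(n_e·A·√(4πDt)) · exp(−(x−vt)²/(4Dt)), with n_e·A the pore (flow) area.
Plume center vt = 0.229 × 141 = 32.289 m, so the well at 36.7 m is 4.411 m downgradient of the peak.
√(4πDt) = 68.26 m, giving peak height M/(n_e·A·√(4πDt)) = 1.31/(0.41 × 11.9 × 68.26) = 0.003933 kg/m³.
(x−vt)²/(4Dt) = (4.411)²/(4 × 2.63 × 141) = 0.01312; exp(−0.01312) = 0.9870.
C = 0.003933 × 0.9870 = 0.00388 kg/m³.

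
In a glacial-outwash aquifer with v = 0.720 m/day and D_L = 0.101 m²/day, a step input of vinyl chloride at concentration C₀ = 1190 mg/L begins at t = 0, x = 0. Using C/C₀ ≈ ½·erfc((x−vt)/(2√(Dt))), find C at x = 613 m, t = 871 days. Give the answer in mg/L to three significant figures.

For a continuous step input, C/C₀ ≈ ½·erfc((x−vt)/(2√(Dt))).
vt = 0.720 × 871 = 627.12 m and 2√(Dt) = 2√(0.101 × 871) = 18.76 m.
Argument (x−vt)/(2√(Dt)) = (613 − 627.12)/18.76 = -0.7527; ½·erfc(-0.7527) = 0.8564.
C = 1190 × 0.8564 = 1020 mg/L.

1020 mg/L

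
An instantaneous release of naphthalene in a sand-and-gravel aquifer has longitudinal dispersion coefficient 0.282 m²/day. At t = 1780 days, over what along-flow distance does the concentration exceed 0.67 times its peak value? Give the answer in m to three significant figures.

The plume is Gaussian with σ = √(2Dt) = √(2 × 0.282 × 1780) = 31.68 m.
C/C_peak = exp(−Δx²/(2σ²)) = 0.67 ⇒ Δx = σ·√(−2 ln 0.67) = 31.68 × 0.8950 = 28.35 m.
Width = 2Δx = 56.7 m.

56.7 m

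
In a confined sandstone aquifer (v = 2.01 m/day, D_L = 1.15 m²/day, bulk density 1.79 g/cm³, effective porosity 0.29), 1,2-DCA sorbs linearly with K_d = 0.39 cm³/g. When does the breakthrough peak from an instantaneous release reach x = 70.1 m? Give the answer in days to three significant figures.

118 days

Retardation factor R = 1 + ρ_b·K_d/n = 1 + 1.79 × 0.39/0.29 = 3.407.
Sorption retards both mechanisms: v_R = v/R = 0.5900 m/day, D_R = D/R = 0.3375 m²/day.
Peak time from v_R²t² + 2D_R t − x² = 0: t = (√(D_R² + v_R²x²) − D_R)/v_R².
√(D_R² + v_R²x²) = √(0.3375² + 0.5900² × 70.1²) = 41.36; v_R² = 0.3481.
t = (41.36 − 0.3375)/0.3481 = 118 days.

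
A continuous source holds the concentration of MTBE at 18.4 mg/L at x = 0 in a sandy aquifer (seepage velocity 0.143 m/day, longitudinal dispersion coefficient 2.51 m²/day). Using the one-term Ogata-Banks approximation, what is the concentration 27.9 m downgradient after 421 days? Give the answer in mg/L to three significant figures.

For a continuous step input, C/C₀ ≈ ½·erfc((x−vt)/(2√(Dt))).
vt = 0.143 × 421 = 60.203 m and 2√(Dt) = 2√(2.51 × 421) = 65.01 m.
Argument (x−vt)/(2√(Dt)) = (27.9 − 60.203)/65.01 = -0.4969; ½·erfc(-0.4969) = 0.7589.
C = 18.4 × 0.7589 = 14.0 mg/L.

14.0 mg/L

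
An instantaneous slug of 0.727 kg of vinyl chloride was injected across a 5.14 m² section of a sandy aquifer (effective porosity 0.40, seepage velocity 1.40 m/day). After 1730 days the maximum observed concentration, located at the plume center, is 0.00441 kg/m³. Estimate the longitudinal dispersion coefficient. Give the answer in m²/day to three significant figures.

At the plume center C_max = M/(n_e·A·√(4πDt)), so D = M²/(4πt·(n_e·A·C_max)²).
n_e·A·C_max = 0.40 × 5.14 × 0.00441 = 0.009067 kg/m.
D = 0.727²/(4π × 1730 × 0.009067²) = 0.296 m²/day.

0.296 m²/day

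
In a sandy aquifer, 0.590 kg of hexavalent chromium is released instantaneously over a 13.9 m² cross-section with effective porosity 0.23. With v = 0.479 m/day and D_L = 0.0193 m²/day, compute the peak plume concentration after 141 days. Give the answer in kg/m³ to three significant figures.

0.0316 kg/m³

The peak of an instantaneous 1D plume sits at x = vt; there the Gaussian factor is 1 and C_max = M/(n_e·A·√(4πDt)), where n_e·A is the pore area the mass is dissolved in.
√(4πDt) = √(4π × 0.0193 × 141) = 5.848 m, so C_max = 0.590/(0.23 × 13.9 × 5.848) = 0.0316 kg/m³.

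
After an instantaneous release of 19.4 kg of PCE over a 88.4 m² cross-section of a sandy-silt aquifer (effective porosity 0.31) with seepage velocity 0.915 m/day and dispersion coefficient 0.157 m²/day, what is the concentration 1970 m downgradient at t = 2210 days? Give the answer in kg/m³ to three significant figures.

For an instantaneous plane source, C(x,t) = M/(n_e·A·√(4πDt)) · exp(−(x−vt)²/(4Dt)), with n_e·A the pore (flow) area.
Plume center vt = 0.915 × 2210 = 2022.15 m, so the well at 1970 m is 52.15 m upgradient of the peak.
√(4πDt) = 66.03 m, giving peak height M/(n_e·A·√(4πDt)) = 19.4/(0.31 × 88.4 × 66.03) = 0.01072 kg/m³.
(x−vt)²/(4Dt) = (-52.15)²/(4 × 0.157 × 2210) = 1.960; exp(−1.960) = 0.1409.
C = 0.01072 × 0.1409 = 0.00151 kg/m³.

0.00151 kg/m³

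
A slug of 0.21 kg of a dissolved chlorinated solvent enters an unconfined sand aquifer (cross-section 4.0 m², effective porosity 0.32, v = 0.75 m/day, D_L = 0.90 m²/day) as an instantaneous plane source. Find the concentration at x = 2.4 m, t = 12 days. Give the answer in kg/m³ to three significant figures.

For an instantaneous plane source, C(x,t) = M/(n_e·A·√(4πDt)) · exp(−(x−vt)²/(4Dt)), with n_e·A the pore (flow) area.
Plume center vt = 0.75 × 12 = 9 m, so the well at 2.4 m is 6.6 m upgradient of the peak.
√(4πDt) = 11.65 m, giving peak height M/(n_e·A·√(4πDt)) = 0.21/(0.32 × 4.0 × 11.65) = 0.01408 kg/m³.
(x−vt)²/(4Dt) = (-6.6)²/(4 × 0.90 × 12) = 1.008; exp(−1.008) = 0.3649.
C = 0.01408 × 0.3649 = 0.00514 kg/m³.

0.00514 kg/m³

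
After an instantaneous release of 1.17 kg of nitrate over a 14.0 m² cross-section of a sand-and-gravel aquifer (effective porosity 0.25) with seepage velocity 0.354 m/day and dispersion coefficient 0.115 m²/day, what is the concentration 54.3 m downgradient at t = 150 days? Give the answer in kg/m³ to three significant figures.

For an instantaneous plane source, C(x,t) = M/(n_e·A·√(4πDt)) · exp(−(x−vt)²/(4Dt)), with n_e·A the pore (flow) area.
Plume center vt = 0.354 × 150 = 53.1 m, so the well at 54.3 m is 1.2 m downgradient of the peak.
√(4πDt) = 14.72 m, giving peak height M/(n_e·A·√(4πDt)) = 1.17/(0.25 × 14.0 × 14.72) = 0.02271 kg/m³.
(x−vt)²/(4Dt) = (1.2)²/(4 × 0.115 × 150) = 0.02087; exp(−0.02087) = 0.9793.
C = 0.02271 × 0.9793 = 0.0222 kg/m³.

0.0222 kg/m³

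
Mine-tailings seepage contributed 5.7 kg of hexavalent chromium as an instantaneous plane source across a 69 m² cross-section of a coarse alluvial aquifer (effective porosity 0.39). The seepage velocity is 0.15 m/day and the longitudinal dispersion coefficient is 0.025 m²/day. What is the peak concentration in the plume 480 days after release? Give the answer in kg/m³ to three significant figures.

The peak of an instantaneous 1D plume sits at x = vt; there the Gaussian factor is 1 and C_max = M/(n_e·A·√(4πDt)), where n_e·A is the pore area the mass is dissolved in.
√(4πDt) = √(4π × 0.025 × 480) = 12.28 m, so C_max = 5.7/(0.39 × 69 × 12.28) = 0.0172 kg/m³.

0.0172 kg/m³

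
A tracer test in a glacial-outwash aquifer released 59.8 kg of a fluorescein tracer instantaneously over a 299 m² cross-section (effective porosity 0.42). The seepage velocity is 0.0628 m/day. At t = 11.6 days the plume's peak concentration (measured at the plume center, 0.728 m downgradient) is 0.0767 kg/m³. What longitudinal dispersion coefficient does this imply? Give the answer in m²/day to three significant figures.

At the plume center C_max = M/(n_e·A·√(4πDt)), so D = M²/(4πt·(n_e·A·C_max)²).
n_e·A·C_max = 0.42 × 299 × 0.0767 = 9.632 kg/m.
D = 59.8²/(4π × 11.6 × 9.632²) = 0.264 m²/day.

0.264 m²/day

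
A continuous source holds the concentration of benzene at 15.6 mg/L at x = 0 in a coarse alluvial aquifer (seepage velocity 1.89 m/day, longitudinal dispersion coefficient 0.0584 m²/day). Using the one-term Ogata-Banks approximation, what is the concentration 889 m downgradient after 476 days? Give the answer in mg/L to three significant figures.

14.4 mg/L

For a continuous step input, C/C₀ ≈ ½·erfc((x−vt)/(2√(Dt))).
vt = 1.89 × 476 = 899.64 m and 2√(Dt) = 2√(0.0584 × 476) = 10.54 m.
Argument (x−vt)/(2√(Dt)) = (889 − 899.64)/10.54 = -1.009; ½·erfc(-1.009) = 0.9232.
C = 15.6 × 0.9232 = 14.4 mg/L.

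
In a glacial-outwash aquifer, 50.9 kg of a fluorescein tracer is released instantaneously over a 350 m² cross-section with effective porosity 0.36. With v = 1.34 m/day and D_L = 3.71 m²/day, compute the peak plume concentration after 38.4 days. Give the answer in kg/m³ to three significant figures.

0.00955 kg/m³

The peak of an instantaneous 1D plume sits at x = vt; there the Gaussian factor is 1 and C_max = M/(n_e·A·√(4πDt)), where n_e·A is the pore area the mass is dissolved in.
√(4πDt) = √(4π × 3.71 × 38.4) = 42.31 m, so C_max = 50.9/(0.36 × 350 × 42.31) = 0.00955 kg/m³.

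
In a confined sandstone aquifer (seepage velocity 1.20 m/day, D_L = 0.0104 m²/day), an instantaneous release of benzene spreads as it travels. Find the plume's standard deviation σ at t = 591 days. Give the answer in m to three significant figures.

3.51 m

Dispersive spreading gives a Gaussian with σ² = 2Dt; advection only shifts the center.
σ = √(2 × 0.0104 × 591) = 3.51 m.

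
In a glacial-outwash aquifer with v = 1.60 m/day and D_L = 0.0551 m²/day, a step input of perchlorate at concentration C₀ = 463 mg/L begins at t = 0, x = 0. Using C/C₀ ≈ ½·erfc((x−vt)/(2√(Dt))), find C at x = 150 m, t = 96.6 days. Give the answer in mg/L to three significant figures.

425 mg/L

For a continuous step input, C/C₀ ≈ ½·erfc((x−vt)/(2√(Dt))).
vt = 1.60 × 96.6 = 154.56 m and 2√(Dt) = 2√(0.0551 × 96.6) = 4.614 m.
Argument (x−vt)/(2√(Dt)) = (150 − 154.56)/4.614 = -0.9883; ½·erfc(-0.9883) = 0.9189.
C = 463 × 0.9189 = 425 mg/L.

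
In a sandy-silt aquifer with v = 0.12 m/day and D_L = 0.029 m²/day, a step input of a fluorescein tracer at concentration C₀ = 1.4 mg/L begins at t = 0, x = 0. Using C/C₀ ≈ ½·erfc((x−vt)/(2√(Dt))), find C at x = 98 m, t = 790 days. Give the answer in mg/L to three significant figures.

0.445 mg/L

For a continuous step input, C/C₀ ≈ ½·erfc((x−vt)/(2√(Dt))).
vt = 0.12 × 790 = 94.8 m and 2√(Dt) = 2√(0.029 × 790) = 9.573 m.
Argument (x−vt)/(2√(Dt)) = (98 − 94.8)/9.573 = 0.3343; ½·erfc(0.3343) = 0.3182.
C = 1.4 × 0.3182 = 0.445 mg/L.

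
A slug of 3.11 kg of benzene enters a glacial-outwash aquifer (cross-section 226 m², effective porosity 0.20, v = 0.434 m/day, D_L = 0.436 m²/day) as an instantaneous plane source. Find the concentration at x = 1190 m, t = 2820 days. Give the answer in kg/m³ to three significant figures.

0.000438 kg/m³

For an instantaneous plane source, C(x,t) = M/(n_e·A·√(4πDt)) · exp(−(x−vt)²/(4Dt)), with n_e·A the pore (flow) area.
Plume center vt = 0.434 × 2820 = 1223.88 m, so the well at 1190 m is 33.88 m upgradient of the peak.
√(4πDt) = 124.3 m, giving peak height M/(n_e·A·√(4πDt)) = 3.11/(0.20 × 226 × 124.3) = 0.0005535 kg/m³.
(x−vt)²/(4Dt) = (-33.88)²/(4 × 0.436 × 2820) = 0.2334; exp(−0.2334) = 0.7918.
C = 0.0005535 × 0.7918 = 0.000438 kg/m³.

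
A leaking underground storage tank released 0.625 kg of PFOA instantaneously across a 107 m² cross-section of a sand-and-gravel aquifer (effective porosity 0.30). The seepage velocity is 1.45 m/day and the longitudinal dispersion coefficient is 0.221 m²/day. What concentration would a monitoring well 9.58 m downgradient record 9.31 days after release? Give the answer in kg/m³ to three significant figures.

0.000592 kg/m³

For an instantaneous plane source, C(x,t) = M/(n_e·A·√(4πDt)) · exp(−(x−vt)²/(4Dt)), with n_e·A the pore (flow) area.
Plume center vt = 1.45 × 9.31 = 13.4995 m, so the well at 9.58 m is 3.9195 m upgradient of the peak.
√(4πDt) = 5.085 m, giving peak height M/(n_e·A·√(4πDt)) = 0.625/(0.30 × 107 × 5.085) = 0.003829 kg/m³.
(x−vt)²/(4Dt) = (-3.9195)²/(4 × 0.221 × 9.31) = 1.867; exp(−1.867) = 0.1546.
C = 0.003829 × 0.1546 = 0.000592 kg/m³.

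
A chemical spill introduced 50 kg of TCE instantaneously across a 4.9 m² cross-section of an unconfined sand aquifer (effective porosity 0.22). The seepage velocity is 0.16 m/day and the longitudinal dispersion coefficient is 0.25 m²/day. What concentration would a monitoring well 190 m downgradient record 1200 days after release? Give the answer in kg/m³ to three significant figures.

0.753 kg/m³

For an instantaneous plane source, C(x,t) = M/(n_e·A·√(4πDt)) · exp(−(x−vt)²/(4Dt)), with n_e·A the pore (flow) area.
Plume center vt = 0.16 × 1200 = 192 m, so the well at 190 m is 2 m upgradient of the peak.
√(4πDt) = 61.40 m, giving peak height M/(n_e·A·√(4πDt)) = 50/(0.22 × 4.9 × 61.40) = 0.7554 kg/m³.
(x−vt)²/(4Dt) = (-2)²/(4 × 0.25 × 1200) = 0.003333; exp(−0.003333) = 0.9967.
C = 0.7554 × 0.9967 = 0.753 kg/m³.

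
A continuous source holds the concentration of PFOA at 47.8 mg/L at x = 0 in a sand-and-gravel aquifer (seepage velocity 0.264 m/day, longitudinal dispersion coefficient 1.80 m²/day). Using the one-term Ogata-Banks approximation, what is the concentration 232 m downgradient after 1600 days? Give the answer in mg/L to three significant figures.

For a continuous step input, C/C₀ ≈ ½·erfc((x−vt)/(2√(Dt))).
vt = 0.264 × 1600 = 422.4 m and 2√(Dt) = 2√(1.80 × 1600) = 107.3 m.
Argument (x−vt)/(2√(Dt)) = (232 − 422.4)/107.3 = -1.774; ½·erfc(-1.774) = 0.9939.
C = 47.8 × 0.9939 = 47.5 mg/L.

47.5 mg/L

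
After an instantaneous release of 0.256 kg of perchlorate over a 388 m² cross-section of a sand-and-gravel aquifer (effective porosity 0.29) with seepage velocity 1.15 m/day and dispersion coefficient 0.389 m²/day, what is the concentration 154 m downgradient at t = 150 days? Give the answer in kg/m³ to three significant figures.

For an instantaneous plane source, C(x,t) = M/(n_e·A·√(4πDt)) · exp(−(x−vt)²/(4Dt)), with n_e·A the pore (flow) area.
Plume center vt = 1.15 × 150 = 172.5 m, so the well at 154 m is 18.5 m upgradient of the peak.
√(4πDt) = 27.08 m, giving peak height M/(n_e·A·√(4πDt)) = 0.256/(0.29 × 388 × 27.08) = 8.402e-05 kg/m³.
(x−vt)²/(4Dt) = (-18.5)²/(4 × 0.389 × 150) = 1.466; exp(−1.466) = 0.2308.
C = 8.402e-05 × 0.2308 = 1.94e-05 kg/m³.

1.94e-05 kg/m³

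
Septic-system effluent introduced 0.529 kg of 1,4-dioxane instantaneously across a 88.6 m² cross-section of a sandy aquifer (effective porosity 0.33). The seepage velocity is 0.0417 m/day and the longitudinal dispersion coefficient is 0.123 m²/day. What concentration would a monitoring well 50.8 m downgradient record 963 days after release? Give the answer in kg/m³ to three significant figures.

For an instantaneous plane source, C(x,t) = M/(n_e·A·√(4πDt)) · exp(−(x−vt)²/(4Dt)), with n_e·A the pore (flow) area.
Plume center vt = 0.0417 × 963 = 40.1571 m, so the well at 50.8 m is 10.6429 m downgradient of the peak.
√(4πDt) = 38.58 m, giving peak height M/(n_e·A·√(4πDt)) = 0.529/(0.33 × 88.6 × 38.58) = 0.0004690 kg/m³.
(x−vt)²/(4Dt) = (10.6429)²/(4 × 0.123 × 963) = 0.2391; exp(−0.2391) = 0.7873.
C = 0.0004690 × 0.7873 = 0.000369 kg/m³.

0.000369 kg/m³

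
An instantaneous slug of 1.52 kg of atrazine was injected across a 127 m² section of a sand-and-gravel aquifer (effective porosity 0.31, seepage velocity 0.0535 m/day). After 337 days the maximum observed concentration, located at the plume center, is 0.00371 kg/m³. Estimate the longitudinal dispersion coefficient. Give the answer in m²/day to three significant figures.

0.0256 m²/day

At the plume center C_max = M/(n_e·A·√(4πDt)), so D = M²/(4πt·(n_e·A·C_max)²).
n_e·A·C_max = 0.31 × 127 × 0.00371 = 0.1461 kg/m.
D = 1.52²/(4π × 337 × 0.1461²) = 0.0256 m²/day.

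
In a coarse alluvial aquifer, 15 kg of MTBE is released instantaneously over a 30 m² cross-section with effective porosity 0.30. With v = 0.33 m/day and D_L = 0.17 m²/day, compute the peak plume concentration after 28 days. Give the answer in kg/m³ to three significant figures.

The peak of an instantaneous 1D plume sits at x = vt; there the Gaussian factor is 1 and C_max = M/(n_e·A·√(4πDt)), where n_e·A is the pore area the mass is dissolved in.
√(4πDt) = √(4π × 0.17 × 28) = 7.734 m, so C_max = 15/(0.30 × 30 × 7.734) = 0.215 kg/m³.

0.215 kg/m³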